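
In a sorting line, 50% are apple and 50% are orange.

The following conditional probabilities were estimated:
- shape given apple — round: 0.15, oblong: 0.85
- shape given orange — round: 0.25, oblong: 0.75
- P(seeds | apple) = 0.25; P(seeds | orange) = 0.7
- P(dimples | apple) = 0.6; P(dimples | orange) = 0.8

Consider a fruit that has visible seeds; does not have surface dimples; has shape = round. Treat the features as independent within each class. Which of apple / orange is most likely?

orange

apple: 0.5 × 0.15 × 0.25 × (1−0.6) = 0.0075
orange: 0.5 × 0.25 × 0.7 × (1−0.8) = 0.0175
Highest score → orange.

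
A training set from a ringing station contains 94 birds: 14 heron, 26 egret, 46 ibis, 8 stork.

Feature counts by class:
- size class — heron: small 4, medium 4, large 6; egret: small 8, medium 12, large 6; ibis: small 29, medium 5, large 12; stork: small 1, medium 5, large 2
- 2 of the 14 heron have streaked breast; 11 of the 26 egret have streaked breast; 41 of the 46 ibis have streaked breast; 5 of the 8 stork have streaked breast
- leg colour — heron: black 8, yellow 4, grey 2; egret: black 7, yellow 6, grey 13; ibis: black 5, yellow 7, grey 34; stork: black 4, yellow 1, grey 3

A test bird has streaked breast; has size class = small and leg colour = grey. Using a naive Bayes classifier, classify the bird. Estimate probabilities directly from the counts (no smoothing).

heron: (14/94) × (4/14) × (2/14) × (2/14) ≈ 0.000868432
egret: (26/94) × (8/26) × (11/26) × (13/26) ≈ 0.0180033
ibis: (46/94) × (29/46) × (41/46) × (34/46) ≈ 0.203244
stork: (8/94) × (1/8) × (5/8) × (3/8) ≈ 0.00249335
Highest score → ibis.

ibis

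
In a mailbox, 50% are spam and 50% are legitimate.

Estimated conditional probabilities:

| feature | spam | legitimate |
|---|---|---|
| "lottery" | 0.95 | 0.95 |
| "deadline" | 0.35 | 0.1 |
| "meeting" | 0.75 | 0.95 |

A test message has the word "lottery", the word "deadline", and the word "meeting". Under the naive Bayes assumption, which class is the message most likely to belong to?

spam: 0.5 × 0.95 × 0.35 × 0.75 = 0.1246875
legitimate: 0.5 × 0.95 × 0.1 × 0.95 = 0.045125
Highest score → spam.

spam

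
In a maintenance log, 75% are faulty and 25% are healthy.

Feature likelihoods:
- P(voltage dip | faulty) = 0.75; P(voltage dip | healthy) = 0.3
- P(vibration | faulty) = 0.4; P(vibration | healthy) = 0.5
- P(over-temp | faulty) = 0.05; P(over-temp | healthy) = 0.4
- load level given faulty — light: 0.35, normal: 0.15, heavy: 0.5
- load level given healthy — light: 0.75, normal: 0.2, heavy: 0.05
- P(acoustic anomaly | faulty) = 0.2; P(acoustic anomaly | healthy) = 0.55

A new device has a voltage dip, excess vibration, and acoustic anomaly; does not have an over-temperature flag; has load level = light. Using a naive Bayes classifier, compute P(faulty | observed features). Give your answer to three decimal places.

faulty: 0.75 × 0.75 × 0.4 × (1−0.05) × 0.35 × 0.2 = 0.0149625
healthy: 0.25 × 0.3 × 0.5 × (1−0.4) × 0.75 × 0.55 = 0.00928125
P(faulty | x) = 0.0149625 / 0.02424375 ≈ 0.617

0.617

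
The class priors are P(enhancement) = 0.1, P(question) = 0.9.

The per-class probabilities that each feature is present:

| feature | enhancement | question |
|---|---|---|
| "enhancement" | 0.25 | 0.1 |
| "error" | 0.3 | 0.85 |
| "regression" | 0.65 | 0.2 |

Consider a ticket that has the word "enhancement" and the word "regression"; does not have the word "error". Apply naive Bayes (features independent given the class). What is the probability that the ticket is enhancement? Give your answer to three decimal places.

0.808

enhancement: 0.1 × 0.25 × (1−0.3) × 0.65 = 0.011375
question: 0.9 × 0.1 × (1−0.85) × 0.2 = 0.0027
P(enhancement | x) = 0.011375 / 0.014075 ≈ 0.808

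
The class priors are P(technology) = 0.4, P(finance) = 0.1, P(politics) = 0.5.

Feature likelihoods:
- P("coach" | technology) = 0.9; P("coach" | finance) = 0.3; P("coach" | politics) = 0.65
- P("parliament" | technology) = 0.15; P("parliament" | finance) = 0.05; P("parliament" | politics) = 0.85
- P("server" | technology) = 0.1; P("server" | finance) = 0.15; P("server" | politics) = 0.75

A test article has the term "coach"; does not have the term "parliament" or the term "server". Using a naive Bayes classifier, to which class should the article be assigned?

technology

technology: 0.4 × 0.9 × (1−0.15) × (1−0.1) = 0.2754
finance: 0.1 × 0.3 × (1−0.05) × (1−0.15) = 0.024225
politics: 0.5 × 0.65 × (1−0.85) × (1−0.75) = 0.0121875
Highest score → technology.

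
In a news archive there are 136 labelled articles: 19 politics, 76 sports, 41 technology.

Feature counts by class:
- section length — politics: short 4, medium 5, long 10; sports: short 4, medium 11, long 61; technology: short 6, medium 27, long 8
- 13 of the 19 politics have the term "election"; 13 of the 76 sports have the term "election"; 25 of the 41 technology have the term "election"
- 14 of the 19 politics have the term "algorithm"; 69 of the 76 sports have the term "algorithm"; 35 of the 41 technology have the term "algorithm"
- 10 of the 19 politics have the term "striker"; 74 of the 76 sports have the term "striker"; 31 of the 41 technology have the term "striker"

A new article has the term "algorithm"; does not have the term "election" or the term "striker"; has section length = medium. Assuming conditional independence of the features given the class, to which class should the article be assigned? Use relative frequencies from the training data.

politics: (19/136) × (5/19) × (6/19) × (14/19) × (9/19) ≈ 0.00405221
sports: (76/136) × (11/76) × (63/76) × (69/76) × (2/76) ≈ 0.00160189
technology: (41/136) × (27/41) × (16/41) × (35/41) × (10/41) ≈ 0.016131
Highest score → technology.

technology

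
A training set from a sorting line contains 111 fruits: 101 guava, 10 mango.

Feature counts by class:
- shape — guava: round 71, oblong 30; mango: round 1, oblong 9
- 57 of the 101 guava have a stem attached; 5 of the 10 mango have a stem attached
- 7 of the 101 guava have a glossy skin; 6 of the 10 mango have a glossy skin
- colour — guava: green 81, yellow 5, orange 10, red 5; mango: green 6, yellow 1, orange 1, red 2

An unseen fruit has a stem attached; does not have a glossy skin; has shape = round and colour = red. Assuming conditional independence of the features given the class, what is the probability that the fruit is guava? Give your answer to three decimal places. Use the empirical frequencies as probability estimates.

guava: (101/111) × (71/101) × (57/101) × (94/101) × (5/101) ≈ 0.016632
mango: (10/111) × (1/10) × (5/10) × (4/10) × (2/10) ≈ 0.00036036
P(guava | x) = 0.016632 / 0.01699236 ≈ 0.979

0.979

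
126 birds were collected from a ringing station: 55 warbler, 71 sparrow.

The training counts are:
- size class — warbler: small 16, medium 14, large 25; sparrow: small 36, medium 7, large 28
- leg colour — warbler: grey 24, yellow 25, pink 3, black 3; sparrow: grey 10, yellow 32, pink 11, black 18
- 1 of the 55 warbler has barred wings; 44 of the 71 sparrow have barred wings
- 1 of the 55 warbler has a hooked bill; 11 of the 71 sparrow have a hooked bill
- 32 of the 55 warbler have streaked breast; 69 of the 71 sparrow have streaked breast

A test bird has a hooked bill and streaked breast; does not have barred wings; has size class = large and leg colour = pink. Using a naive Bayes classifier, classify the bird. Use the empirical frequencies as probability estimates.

sparrow

warbler: (55/126) × (25/55) × (3/55) × (54/55) × (1/55) × (32/55) ≈ 0.000112405
sparrow: (71/126) × (28/71) × (11/71) × (27/71) × (11/71) × (69/71) ≈ 0.0019713
Highest score → sparrow.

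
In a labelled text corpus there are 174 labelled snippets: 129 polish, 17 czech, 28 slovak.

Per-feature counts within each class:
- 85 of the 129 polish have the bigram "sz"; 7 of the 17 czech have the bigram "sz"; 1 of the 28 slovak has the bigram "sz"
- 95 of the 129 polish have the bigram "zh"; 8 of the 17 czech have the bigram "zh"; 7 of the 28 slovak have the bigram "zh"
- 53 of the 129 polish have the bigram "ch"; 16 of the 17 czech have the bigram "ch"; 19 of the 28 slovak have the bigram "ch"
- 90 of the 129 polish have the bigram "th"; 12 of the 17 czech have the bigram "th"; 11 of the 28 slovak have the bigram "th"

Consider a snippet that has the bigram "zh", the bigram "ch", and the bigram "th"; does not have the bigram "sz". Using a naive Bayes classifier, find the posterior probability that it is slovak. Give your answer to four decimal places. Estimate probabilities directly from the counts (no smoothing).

polish: (129/174) × (44/129) × (95/129) × (53/129) × (90/129) ≈ 0.0533797
czech: (17/174) × (10/17) × (8/17) × (16/17) × (12/17) ≈ 0.0179678
slovak: (28/174) × (27/28) × (7/28) × (19/28) × (11/28) ≈ 0.0103415
P(slovak | x) = 0.0103415 / 0.081689 ≈ 0.1266

0.1266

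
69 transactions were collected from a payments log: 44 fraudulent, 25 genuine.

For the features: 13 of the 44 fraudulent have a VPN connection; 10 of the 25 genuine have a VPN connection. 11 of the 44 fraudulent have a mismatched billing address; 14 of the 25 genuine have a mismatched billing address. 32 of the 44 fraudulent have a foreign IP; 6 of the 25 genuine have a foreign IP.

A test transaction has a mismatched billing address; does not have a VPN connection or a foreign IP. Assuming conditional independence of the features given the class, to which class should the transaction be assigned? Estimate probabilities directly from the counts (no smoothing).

fraudulent: (44/69) × (31/44) × (11/44) × (12/44) ≈ 0.0306324
genuine: (25/69) × (15/25) × (14/25) × (19/25) ≈ 0.0925217
Highest score → genuine.

genuine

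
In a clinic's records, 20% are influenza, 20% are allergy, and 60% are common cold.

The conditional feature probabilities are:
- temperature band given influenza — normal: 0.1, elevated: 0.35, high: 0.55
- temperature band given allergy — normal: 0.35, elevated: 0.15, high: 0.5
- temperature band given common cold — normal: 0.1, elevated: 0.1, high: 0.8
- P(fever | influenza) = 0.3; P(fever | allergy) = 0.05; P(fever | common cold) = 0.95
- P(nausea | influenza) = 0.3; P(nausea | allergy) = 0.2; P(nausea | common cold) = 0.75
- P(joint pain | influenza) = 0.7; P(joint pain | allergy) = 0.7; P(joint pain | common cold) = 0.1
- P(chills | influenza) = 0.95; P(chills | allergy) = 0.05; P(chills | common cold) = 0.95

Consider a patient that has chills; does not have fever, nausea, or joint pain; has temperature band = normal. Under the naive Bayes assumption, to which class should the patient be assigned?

influenza

influenza: 0.2 × 0.1 × (1−0.3) × (1−0.3) × (1−0.7) × 0.95 = 0.002793
allergy: 0.2 × 0.35 × (1−0.05) × (1−0.2) × (1−0.7) × 0.05 = 0.000798
common cold: 0.6 × 0.1 × (1−0.95) × (1−0.75) × (1−0.1) × 0.95 = 0.00064125
Highest score → influenza.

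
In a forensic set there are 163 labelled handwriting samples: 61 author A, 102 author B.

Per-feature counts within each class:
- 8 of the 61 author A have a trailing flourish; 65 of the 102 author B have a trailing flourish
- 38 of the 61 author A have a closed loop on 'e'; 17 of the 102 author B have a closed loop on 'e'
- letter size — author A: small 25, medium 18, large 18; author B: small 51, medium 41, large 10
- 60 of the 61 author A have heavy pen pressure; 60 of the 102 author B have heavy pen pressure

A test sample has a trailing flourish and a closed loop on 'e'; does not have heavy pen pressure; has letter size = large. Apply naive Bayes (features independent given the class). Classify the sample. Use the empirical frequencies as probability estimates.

author A: (61/163) × (8/61) × (38/61) × (18/61) × (1/61) ≈ 0.0001479
author B: (102/163) × (65/102) × (17/102) × (10/102) × (42/102) ≈ 0.00268302
Highest score → author B.

author B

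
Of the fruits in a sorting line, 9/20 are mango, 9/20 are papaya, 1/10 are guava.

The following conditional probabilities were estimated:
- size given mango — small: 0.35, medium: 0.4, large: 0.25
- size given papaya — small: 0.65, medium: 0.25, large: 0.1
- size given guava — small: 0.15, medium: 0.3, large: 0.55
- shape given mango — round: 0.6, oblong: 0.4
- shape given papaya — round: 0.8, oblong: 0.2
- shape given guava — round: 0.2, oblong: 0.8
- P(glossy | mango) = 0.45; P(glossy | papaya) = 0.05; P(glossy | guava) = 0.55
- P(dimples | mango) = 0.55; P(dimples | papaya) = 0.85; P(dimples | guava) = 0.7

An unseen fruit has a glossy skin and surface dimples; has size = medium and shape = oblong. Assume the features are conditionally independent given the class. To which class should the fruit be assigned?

mango: 0.45 × 0.4 × 0.4 × 0.45 × 0.55 = 0.01782
papaya: 0.45 × 0.25 × 0.2 × 0.05 × 0.85 = 0.00095625
guava: 0.1 × 0.3 × 0.8 × 0.55 × 0.7 = 0.00924
Highest score → mango.

mango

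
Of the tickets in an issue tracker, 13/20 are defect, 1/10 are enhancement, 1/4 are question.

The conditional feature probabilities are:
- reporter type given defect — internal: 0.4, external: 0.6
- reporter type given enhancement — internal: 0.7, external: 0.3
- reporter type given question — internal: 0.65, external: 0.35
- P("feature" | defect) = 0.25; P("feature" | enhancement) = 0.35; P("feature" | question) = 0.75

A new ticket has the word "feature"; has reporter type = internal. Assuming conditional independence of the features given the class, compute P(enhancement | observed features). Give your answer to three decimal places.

defect: 0.65 × 0.4 × 0.25 = 0.065
enhancement: 0.1 × 0.7 × 0.35 = 0.0245
question: 0.25 × 0.65 × 0.75 = 0.121875
P(enhancement | x) = 0.0245 / 0.211375 ≈ 0.116

0.116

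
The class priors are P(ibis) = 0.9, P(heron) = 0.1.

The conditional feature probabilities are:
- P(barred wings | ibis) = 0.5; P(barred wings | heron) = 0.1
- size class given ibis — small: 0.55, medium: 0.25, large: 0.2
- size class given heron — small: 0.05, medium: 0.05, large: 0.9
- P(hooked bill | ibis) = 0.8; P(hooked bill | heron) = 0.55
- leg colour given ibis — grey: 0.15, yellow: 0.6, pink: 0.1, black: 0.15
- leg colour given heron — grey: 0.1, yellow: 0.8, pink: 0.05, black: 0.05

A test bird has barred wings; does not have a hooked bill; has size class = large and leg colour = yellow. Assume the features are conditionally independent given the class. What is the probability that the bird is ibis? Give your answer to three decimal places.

ibis: 0.9 × 0.5 × 0.2 × (1−0.8) × 0.6 = 0.0108
heron: 0.1 × 0.1 × 0.9 × (1−0.55) × 0.8 = 0.00324
P(ibis | x) = 0.0108 / 0.01404 ≈ 0.769

0.769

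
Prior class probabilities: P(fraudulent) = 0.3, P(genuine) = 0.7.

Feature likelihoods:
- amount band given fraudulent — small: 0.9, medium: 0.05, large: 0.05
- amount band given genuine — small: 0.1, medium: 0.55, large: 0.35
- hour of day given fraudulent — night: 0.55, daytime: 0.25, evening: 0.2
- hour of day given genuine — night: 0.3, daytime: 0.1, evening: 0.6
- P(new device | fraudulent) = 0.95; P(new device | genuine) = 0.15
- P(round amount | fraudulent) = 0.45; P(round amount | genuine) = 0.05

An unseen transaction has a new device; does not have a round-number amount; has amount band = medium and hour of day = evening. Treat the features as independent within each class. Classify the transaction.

genuine

fraudulent: 0.3 × 0.05 × 0.2 × 0.95 × (1−0.45) = 0.0015675
genuine: 0.7 × 0.55 × 0.6 × 0.15 × (1−0.05) = 0.0329175
Highest score → genuine.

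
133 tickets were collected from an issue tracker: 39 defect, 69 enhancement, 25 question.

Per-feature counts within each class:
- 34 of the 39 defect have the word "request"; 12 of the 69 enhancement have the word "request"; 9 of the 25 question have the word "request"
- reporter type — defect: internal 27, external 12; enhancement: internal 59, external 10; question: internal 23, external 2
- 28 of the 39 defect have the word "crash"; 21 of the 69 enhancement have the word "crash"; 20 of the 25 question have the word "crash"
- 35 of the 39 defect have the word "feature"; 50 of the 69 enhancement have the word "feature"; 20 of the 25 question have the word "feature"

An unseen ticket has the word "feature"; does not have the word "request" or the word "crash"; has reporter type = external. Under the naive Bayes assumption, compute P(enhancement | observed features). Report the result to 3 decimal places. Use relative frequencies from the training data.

defect: (39/133) × (5/39) × (12/39) × (11/39) × (35/39) ≈ 0.00292797
enhancement: (69/133) × (57/69) × (10/69) × (48/69) × (50/69) ≈ 0.0313103
question: (25/133) × (16/25) × (2/25) × (5/25) × (20/25) ≈ 0.00153985
P(enhancement | x) = 0.0313103 / 0.03577812 ≈ 0.875

0.875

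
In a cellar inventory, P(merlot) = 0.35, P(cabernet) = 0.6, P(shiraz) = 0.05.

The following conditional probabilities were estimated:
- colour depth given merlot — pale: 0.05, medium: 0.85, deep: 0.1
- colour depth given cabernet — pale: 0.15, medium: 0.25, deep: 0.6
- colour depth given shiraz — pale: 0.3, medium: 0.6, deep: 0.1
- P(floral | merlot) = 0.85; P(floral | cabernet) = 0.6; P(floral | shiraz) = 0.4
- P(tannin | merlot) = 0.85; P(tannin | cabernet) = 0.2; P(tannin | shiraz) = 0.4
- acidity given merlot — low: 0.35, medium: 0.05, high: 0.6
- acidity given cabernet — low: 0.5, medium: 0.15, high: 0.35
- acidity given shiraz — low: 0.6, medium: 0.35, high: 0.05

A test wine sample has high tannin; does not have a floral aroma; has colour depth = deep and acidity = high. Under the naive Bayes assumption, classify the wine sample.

merlot: 0.35 × 0.1 × (1−0.85) × 0.85 × 0.6 = 0.0026775
cabernet: 0.6 × 0.6 × (1−0.6) × 0.2 × 0.35 = 0.01008
shiraz: 0.05 × 0.1 × (1−0.4) × 0.4 × 0.05 = 0.00006
Highest score → cabernet.

cabernet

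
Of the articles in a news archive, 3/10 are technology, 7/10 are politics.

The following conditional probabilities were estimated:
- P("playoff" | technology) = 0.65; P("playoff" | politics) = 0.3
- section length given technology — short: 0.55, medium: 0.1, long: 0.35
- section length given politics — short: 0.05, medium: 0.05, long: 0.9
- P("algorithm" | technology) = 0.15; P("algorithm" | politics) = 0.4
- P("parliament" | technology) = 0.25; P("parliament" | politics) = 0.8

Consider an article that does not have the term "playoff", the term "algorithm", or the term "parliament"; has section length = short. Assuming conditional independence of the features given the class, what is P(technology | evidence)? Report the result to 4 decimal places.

technology: 0.3 × (1−0.65) × 0.55 × (1−0.15) × (1−0.25) = 0.036815625
politics: 0.7 × (1−0.3) × 0.05 × (1−0.4) × (1−0.8) = 0.00294
P(technology | x) = 0.036815625 / 0.039755625 ≈ 0.9260

0.9260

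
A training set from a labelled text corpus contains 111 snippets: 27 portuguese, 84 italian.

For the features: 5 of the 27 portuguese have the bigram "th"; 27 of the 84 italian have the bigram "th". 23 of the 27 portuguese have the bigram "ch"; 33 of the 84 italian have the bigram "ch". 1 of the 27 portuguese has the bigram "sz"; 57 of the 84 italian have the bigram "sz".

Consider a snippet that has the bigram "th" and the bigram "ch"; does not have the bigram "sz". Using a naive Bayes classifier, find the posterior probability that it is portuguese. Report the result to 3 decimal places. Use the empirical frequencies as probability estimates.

0.546

portuguese: (27/111) × (5/27) × (23/27) × (26/27) ≈ 0.0369505
italian: (84/111) × (27/84) × (33/84) × (27/84) ≈ 0.0307157
P(portuguese | x) = 0.0369505 / 0.0676662 ≈ 0.546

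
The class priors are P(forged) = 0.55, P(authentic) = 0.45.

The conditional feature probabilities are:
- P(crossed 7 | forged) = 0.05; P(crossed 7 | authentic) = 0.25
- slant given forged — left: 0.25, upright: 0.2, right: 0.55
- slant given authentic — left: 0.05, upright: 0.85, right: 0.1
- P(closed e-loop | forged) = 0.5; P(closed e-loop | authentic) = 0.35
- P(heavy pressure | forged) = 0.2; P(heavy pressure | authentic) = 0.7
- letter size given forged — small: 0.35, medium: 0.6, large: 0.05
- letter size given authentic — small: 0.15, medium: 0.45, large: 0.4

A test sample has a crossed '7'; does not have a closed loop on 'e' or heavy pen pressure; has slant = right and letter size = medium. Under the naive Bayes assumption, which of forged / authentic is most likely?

forged: 0.55 × 0.05 × 0.55 × (1−0.5) × (1−0.2) × 0.6 = 0.00363
authentic: 0.45 × 0.25 × 0.1 × (1−0.35) × (1−0.7) × 0.45 = 0.0009871875
Highest score → forged.

forged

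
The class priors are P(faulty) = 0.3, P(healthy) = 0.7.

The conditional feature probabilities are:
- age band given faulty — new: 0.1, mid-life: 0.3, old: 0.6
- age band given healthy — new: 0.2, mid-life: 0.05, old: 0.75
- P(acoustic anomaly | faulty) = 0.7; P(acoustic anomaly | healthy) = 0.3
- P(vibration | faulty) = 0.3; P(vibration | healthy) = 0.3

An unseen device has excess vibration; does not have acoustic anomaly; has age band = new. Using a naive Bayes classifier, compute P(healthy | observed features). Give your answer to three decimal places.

0.916

faulty: 0.3 × 0.1 × (1−0.7) × 0.3 = 0.0027
healthy: 0.7 × 0.2 × (1−0.3) × 0.3 = 0.0294
P(healthy | x) = 0.0294 / 0.0321 ≈ 0.916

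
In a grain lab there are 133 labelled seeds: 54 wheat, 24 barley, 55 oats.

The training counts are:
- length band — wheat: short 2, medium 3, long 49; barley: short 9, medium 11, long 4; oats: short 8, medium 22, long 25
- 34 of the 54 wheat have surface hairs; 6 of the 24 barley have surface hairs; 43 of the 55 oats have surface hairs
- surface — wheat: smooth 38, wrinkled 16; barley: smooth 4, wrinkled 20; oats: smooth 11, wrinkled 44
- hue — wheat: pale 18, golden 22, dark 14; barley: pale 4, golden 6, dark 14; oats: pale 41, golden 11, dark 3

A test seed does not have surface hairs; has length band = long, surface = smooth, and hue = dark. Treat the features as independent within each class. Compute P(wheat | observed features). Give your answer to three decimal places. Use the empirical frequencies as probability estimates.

0.904

wheat: (54/133) × (49/54) × (20/54) × (38/54) × (14/54) ≈ 0.0248946
barley: (24/133) × (4/24) × (18/24) × (4/24) × (14/24) ≈ 0.00219298
oats: (55/133) × (25/55) × (12/55) × (11/55) × (3/55) ≈ 0.000447399
P(wheat | x) = 0.0248946 / 0.027534979 ≈ 0.904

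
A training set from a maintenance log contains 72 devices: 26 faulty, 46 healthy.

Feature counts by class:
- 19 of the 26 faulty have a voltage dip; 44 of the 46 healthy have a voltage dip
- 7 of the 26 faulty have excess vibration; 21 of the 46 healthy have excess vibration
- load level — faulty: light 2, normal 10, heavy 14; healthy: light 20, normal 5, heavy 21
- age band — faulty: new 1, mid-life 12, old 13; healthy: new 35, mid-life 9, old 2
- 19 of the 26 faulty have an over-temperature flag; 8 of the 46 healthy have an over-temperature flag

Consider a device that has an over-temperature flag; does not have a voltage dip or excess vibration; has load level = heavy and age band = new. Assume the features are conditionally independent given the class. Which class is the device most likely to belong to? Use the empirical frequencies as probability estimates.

faulty: (26/72) × (7/26) × (19/26) × (14/26) × (1/26) × (19/26) ≈ 0.00107524
healthy: (46/72) × (2/46) × (25/46) × (21/46) × (35/46) × (8/46) ≈ 0.000911976
Highest score → faulty.

faulty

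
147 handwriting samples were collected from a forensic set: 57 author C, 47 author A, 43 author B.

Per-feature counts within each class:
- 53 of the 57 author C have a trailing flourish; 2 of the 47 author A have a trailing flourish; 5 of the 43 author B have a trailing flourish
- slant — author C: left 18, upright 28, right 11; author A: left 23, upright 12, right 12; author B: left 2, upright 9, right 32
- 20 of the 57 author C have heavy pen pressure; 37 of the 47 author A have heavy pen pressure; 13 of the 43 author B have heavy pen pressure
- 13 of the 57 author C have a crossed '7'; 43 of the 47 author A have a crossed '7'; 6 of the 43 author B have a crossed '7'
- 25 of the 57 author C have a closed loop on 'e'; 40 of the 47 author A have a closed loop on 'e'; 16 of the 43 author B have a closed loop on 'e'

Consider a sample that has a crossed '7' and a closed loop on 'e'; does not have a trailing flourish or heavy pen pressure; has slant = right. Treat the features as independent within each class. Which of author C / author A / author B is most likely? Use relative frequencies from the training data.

author A

author C: (57/147) × (4/57) × (11/57) × (37/57) × (13/57) × (25/57) ≈ 0.000340974
author A: (47/147) × (45/47) × (12/47) × (10/47) × (43/47) × (40/47) ≈ 0.0129483
author B: (43/147) × (38/43) × (32/43) × (30/43) × (6/43) × (16/43) ≈ 0.00696843
Highest score → author A.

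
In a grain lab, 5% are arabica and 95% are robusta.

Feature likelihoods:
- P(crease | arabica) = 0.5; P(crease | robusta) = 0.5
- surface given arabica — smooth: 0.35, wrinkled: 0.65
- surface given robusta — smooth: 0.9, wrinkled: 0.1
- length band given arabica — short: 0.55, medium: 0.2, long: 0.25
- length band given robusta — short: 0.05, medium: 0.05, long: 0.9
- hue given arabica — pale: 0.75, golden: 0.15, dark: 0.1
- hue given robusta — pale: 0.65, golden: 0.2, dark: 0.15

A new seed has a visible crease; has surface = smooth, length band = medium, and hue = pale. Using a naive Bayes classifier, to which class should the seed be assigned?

robusta

arabica: 0.05 × 0.5 × 0.35 × 0.2 × 0.75 = 0.0013125
robusta: 0.95 × 0.5 × 0.9 × 0.05 × 0.65 = 0.01389375
Highest score → robusta.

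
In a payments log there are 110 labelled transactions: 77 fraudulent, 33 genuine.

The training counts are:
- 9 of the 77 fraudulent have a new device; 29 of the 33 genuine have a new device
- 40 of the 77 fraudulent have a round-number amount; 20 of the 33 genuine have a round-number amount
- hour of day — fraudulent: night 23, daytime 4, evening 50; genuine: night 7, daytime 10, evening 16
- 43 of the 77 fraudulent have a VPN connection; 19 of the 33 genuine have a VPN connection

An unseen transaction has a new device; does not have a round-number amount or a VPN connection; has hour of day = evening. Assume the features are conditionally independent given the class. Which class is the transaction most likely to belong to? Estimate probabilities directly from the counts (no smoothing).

fraudulent: (77/110) × (9/77) × (37/77) × (50/77) × (34/77) ≈ 0.0112727
genuine: (33/110) × (29/33) × (13/33) × (16/33) × (14/33) ≈ 0.0213626
Highest score → genuine.

genuine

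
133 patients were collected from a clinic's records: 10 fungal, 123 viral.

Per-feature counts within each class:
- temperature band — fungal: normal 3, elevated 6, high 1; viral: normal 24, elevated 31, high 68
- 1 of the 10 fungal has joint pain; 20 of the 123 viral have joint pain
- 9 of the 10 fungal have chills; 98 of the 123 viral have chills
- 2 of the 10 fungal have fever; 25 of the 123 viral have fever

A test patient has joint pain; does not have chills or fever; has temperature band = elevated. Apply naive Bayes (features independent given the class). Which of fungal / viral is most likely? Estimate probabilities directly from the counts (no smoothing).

viral

fungal: (10/133) × (6/10) × (1/10) × (1/10) × (8/10) ≈ 0.000360902
viral: (123/133) × (31/123) × (20/123) × (25/123) × (98/123) ≈ 0.00613749
Highest score → viral.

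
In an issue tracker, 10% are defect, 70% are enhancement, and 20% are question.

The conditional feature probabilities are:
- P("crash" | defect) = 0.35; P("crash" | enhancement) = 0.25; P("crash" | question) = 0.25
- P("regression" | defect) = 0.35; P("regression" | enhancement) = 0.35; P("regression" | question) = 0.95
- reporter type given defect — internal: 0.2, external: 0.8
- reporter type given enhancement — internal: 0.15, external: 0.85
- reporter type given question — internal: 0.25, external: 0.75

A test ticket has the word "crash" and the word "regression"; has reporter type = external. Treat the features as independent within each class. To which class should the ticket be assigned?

defect: 0.1 × 0.35 × 0.35 × 0.8 = 0.0098
enhancement: 0.7 × 0.25 × 0.35 × 0.85 = 0.0520625
question: 0.2 × 0.25 × 0.95 × 0.75 = 0.035625
Highest score → enhancement.

enhancement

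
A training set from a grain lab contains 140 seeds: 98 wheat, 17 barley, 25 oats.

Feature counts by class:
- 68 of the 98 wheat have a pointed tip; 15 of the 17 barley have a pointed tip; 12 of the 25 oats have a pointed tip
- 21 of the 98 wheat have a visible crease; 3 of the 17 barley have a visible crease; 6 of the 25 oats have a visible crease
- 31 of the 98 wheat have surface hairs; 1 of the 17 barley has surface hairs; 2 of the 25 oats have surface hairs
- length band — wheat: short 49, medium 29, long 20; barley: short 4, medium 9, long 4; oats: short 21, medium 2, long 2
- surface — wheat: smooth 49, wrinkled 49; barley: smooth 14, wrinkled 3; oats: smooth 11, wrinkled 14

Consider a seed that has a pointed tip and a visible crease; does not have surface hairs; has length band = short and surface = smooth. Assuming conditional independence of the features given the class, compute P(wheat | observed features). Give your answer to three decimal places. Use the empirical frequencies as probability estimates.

wheat: (98/140) × (68/98) × (21/98) × (67/98) × (49/98) × (49/98) ≈ 0.0177895
barley: (17/140) × (15/17) × (3/17) × (16/17) × (4/17) × (14/17) ≈ 0.00344823
oats: (25/140) × (12/25) × (6/25) × (23/25) × (21/25) × (11/25) = 0.006994944
P(wheat | x) = 0.0177895 / 0.028232674 ≈ 0.630

0.630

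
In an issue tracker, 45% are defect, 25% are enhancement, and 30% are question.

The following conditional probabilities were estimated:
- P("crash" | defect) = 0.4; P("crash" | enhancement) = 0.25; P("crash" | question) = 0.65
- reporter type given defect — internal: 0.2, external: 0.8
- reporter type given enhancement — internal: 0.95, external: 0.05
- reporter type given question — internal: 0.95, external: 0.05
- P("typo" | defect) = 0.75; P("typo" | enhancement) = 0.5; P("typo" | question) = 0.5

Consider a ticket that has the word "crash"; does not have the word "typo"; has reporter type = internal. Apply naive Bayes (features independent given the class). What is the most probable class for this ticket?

defect: 0.45 × 0.4 × 0.2 × (1−0.75) = 0.009
enhancement: 0.25 × 0.25 × 0.95 × (1−0.5) = 0.0296875
question: 0.3 × 0.65 × 0.95 × (1−0.5) = 0.092625
Highest score → question.

question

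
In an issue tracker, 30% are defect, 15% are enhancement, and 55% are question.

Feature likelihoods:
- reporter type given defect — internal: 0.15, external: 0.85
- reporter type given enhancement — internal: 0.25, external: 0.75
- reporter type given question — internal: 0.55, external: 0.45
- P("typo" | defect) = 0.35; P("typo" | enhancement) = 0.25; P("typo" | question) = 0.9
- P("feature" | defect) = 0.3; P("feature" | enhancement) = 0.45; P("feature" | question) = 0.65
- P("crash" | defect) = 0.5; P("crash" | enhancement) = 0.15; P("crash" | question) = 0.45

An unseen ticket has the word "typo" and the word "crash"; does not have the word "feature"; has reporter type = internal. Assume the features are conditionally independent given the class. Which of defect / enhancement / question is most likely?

defect: 0.3 × 0.15 × 0.35 × (1−0.3) × 0.5 = 0.0055125
enhancement: 0.15 × 0.25 × 0.25 × (1−0.45) × 0.15 = 0.0007734375
question: 0.55 × 0.55 × 0.9 × (1−0.65) × 0.45 = 0.042879375
Highest score → question.

question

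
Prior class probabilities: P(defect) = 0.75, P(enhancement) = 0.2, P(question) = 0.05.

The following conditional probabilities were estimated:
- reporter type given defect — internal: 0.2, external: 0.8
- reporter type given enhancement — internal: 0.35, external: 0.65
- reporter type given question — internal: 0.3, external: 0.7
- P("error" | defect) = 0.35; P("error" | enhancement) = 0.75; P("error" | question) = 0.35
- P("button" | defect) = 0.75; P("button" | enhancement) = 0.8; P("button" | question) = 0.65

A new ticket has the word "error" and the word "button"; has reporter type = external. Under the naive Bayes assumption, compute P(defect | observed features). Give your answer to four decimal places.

defect: 0.75 × 0.8 × 0.35 × 0.75 = 0.1575
enhancement: 0.2 × 0.65 × 0.75 × 0.8 = 0.078
question: 0.05 × 0.7 × 0.35 × 0.65 = 0.0079625
P(defect | x) = 0.1575 / 0.2434625 ≈ 0.6469

0.6469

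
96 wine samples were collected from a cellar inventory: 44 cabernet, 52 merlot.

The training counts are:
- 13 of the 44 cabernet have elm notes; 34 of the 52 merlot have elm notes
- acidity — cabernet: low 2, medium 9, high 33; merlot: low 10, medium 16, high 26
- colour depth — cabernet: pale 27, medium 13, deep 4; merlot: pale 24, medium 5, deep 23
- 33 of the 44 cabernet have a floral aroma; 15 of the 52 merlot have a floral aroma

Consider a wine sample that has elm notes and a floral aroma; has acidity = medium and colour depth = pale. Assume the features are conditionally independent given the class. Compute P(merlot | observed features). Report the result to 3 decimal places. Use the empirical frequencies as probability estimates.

cabernet: (44/96) × (13/44) × (9/44) × (27/44) × (33/44) ≈ 0.0127478
merlot: (52/96) × (34/52) × (16/52) × (24/52) × (15/52) ≈ 0.0145084
P(merlot | x) = 0.0145084 / 0.0272562 ≈ 0.532

0.532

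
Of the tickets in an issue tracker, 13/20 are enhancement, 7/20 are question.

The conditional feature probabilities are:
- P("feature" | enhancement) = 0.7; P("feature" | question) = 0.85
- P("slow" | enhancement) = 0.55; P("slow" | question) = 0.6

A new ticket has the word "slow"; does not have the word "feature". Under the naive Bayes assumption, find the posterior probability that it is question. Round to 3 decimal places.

enhancement: 0.65 × (1−0.7) × 0.55 = 0.10725
question: 0.35 × (1−0.85) × 0.6 = 0.0315
P(question | x) = 0.0315 / 0.13875 ≈ 0.227

0.227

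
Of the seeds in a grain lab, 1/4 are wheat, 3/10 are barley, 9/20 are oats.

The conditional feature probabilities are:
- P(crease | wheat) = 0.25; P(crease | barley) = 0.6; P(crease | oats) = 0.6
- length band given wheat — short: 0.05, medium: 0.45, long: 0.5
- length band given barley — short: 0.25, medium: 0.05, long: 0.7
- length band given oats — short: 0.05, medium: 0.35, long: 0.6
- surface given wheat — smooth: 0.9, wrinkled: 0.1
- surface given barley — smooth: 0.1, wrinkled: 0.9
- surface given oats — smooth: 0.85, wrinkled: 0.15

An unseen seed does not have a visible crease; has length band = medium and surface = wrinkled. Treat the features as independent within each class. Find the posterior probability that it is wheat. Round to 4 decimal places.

0.3623

wheat: 0.25 × (1−0.25) × 0.45 × 0.1 = 0.0084375
barley: 0.3 × (1−0.6) × 0.05 × 0.9 = 0.0054
oats: 0.45 × (1−0.6) × 0.35 × 0.15 = 0.00945
P(wheat | x) = 0.0084375 / 0.0232875 ≈ 0.3623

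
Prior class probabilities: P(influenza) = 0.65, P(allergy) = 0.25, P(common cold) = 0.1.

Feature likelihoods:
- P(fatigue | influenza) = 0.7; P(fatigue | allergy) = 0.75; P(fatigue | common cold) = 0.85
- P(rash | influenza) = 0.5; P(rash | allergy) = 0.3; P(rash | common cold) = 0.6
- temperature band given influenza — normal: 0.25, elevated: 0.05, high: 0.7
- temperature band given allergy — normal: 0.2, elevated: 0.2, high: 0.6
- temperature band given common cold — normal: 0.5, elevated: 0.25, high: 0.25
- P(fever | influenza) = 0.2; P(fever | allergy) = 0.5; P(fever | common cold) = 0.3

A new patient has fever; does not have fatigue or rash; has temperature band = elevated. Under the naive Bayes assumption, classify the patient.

influenza: 0.65 × (1−0.7) × (1−0.5) × 0.05 × 0.2 = 0.000975
allergy: 0.25 × (1−0.75) × (1−0.3) × 0.2 × 0.5 = 0.004375
common cold: 0.1 × (1−0.85) × (1−0.6) × 0.25 × 0.3 = 0.00045
Highest score → allergy.

allergy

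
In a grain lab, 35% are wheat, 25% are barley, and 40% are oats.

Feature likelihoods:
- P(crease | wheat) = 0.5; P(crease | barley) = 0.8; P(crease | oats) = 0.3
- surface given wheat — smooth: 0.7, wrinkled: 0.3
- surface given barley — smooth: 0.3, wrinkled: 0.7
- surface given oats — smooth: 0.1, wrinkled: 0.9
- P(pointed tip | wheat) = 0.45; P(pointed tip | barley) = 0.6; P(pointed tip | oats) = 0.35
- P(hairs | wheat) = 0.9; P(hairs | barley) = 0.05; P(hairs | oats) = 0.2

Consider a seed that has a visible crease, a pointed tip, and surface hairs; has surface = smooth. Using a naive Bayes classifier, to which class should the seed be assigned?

wheat: 0.35 × 0.5 × 0.7 × 0.45 × 0.9 = 0.0496125
barley: 0.25 × 0.8 × 0.3 × 0.6 × 0.05 = 0.0018
oats: 0.4 × 0.3 × 0.1 × 0.35 × 0.2 = 0.00084
Highest score → wheat.

wheat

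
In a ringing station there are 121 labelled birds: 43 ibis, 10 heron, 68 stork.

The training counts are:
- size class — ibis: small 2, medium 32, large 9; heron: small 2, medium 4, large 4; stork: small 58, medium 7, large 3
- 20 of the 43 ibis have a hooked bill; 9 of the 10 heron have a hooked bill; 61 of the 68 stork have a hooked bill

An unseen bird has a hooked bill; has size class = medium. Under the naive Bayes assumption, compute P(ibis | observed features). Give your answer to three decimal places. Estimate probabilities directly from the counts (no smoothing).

0.601

ibis: (43/121) × (32/43) × (20/43) ≈ 0.123006
heron: (10/121) × (4/10) × (9/10) ≈ 0.0297521
stork: (68/121) × (7/68) × (61/68) ≈ 0.051896
P(ibis | x) = 0.123006 / 0.2046541 ≈ 0.601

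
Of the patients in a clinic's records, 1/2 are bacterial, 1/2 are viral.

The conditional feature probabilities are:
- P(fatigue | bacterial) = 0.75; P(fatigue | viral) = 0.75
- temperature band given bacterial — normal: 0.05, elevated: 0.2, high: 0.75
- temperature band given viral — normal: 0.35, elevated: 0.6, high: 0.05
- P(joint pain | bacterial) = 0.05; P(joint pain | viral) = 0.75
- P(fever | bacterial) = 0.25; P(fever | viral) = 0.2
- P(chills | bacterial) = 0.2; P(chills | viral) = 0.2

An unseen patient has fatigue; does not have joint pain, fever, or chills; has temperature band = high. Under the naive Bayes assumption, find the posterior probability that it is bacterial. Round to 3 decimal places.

bacterial: 0.5 × 0.75 × 0.75 × (1−0.05) × (1−0.25) × (1−0.2) = 0.1603125
viral: 0.5 × 0.75 × 0.05 × (1−0.75) × (1−0.2) × (1−0.2) = 0.003
P(bacterial | x) = 0.1603125 / 0.1633125 ≈ 0.982

0.982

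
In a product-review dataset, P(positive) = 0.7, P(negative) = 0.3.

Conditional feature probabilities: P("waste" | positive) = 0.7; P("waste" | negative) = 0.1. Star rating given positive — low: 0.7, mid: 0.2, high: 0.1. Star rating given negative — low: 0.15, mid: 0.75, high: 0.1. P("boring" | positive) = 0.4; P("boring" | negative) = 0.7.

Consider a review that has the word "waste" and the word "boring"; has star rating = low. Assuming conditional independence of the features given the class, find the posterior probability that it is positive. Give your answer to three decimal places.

positive: 0.7 × 0.7 × 0.7 × 0.4 = 0.1372
negative: 0.3 × 0.1 × 0.15 × 0.7 = 0.00315
P(positive | x) = 0.1372 / 0.14035 ≈ 0.978

0.978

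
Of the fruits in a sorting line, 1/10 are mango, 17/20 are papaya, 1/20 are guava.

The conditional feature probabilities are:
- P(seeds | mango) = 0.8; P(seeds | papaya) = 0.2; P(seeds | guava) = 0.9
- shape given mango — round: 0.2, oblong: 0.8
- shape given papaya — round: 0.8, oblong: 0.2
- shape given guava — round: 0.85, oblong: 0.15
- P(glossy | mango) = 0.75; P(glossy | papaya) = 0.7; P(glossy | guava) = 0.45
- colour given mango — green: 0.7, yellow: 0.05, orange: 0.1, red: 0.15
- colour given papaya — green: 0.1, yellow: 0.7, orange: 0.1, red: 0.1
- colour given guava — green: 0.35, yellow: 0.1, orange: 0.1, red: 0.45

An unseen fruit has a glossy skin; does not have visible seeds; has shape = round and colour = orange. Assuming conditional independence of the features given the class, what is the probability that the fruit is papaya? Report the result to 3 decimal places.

0.987

mango: 0.1 × (1−0.8) × 0.2 × 0.75 × 0.1 = 0.0003
papaya: 0.85 × (1−0.2) × 0.8 × 0.7 × 0.1 = 0.03808
guava: 0.05 × (1−0.9) × 0.85 × 0.45 × 0.1 = 0.00019125
P(papaya | x) = 0.03808 / 0.03857125 ≈ 0.987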